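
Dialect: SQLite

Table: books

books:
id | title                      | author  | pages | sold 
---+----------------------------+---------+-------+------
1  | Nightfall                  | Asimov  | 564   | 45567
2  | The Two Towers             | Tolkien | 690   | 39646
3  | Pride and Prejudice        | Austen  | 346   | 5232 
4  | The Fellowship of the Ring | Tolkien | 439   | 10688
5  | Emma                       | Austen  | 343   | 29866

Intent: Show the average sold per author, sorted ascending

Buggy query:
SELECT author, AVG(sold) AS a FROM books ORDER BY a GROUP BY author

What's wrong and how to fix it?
Bug: ORDER BY appears before GROUP BY; SQL clause order requires GROUP BY first

Fix: Move ORDER BY to the end, after GROUP BY

Corrected query:
SELECT author, AVG(sold) AS a FROM books GROUP BY author ORDER BY a

Result:
author  | a    
--------+------
Austen  | 17549
Tolkien | 25167
Asimov  | 45567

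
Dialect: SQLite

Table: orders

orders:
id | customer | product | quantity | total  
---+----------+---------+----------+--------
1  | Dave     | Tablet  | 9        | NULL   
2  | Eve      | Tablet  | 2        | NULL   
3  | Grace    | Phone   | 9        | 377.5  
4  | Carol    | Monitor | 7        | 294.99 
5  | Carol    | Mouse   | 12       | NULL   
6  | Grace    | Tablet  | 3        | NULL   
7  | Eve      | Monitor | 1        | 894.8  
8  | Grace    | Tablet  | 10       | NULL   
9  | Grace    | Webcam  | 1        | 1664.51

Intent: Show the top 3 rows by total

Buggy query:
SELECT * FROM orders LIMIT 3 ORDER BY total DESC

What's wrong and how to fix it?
Bug: ORDER BY cannot follow LIMIT; LIMIT is the final clause

Fix: Sort with ORDER BY, then apply LIMIT

Corrected query:
SELECT * FROM orders ORDER BY total DESC LIMIT 3

Result:
id | customer | product | quantity | total  
---+----------+---------+----------+--------
9  | Grace    | Webcam  | 1        | 1664.51
7  | Eve      | Monitor | 1        | 894.8  
3  | Grace    | Phone   | 9        | 377.5  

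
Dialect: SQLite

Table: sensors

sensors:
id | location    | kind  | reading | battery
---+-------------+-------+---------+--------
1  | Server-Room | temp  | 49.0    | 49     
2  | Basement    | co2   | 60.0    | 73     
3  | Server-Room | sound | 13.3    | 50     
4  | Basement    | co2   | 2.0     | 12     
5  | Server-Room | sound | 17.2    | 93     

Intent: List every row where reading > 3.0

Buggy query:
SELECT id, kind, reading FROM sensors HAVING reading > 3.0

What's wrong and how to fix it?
Bug: HAVING filters the output of aggregation, but this query has no GROUP BY and no aggregate functions, so SQLite rejects it (HAVING clause on a non-aggregate query); the condition here is per row

Fix: Use WHERE for row-level filtering

Corrected query:
SELECT id, kind, reading FROM sensors WHERE reading > 3.0

Result:
id | kind  | reading
---+-------+--------
1  | temp  | 49     
2  | co2   | 60     
3  | sound | 13.3   
5  | sound | 17.2   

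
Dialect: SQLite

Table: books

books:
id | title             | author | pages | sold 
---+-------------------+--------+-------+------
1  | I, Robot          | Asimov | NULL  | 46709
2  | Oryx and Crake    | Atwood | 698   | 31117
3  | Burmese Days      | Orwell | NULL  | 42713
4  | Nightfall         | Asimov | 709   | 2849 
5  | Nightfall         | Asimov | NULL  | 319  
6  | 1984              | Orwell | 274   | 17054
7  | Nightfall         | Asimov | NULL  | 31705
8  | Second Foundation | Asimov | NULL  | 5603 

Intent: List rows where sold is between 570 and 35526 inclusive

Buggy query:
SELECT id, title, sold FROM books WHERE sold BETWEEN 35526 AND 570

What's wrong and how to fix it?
Bug: The bounds are reversed; BETWEEN a AND b requires a <= b to match anything

Fix: Swap the bounds so the smaller value comes first

Corrected query:
SELECT id, title, sold FROM books WHERE sold BETWEEN 570 AND 35526

Result:
id | title             | sold 
---+-------------------+------
2  | Oryx and Crake    | 31117
4  | Nightfall         | 2849 
6  | 1984              | 17054
7  | Nightfall         | 31705
8  | Second Foundation | 5603 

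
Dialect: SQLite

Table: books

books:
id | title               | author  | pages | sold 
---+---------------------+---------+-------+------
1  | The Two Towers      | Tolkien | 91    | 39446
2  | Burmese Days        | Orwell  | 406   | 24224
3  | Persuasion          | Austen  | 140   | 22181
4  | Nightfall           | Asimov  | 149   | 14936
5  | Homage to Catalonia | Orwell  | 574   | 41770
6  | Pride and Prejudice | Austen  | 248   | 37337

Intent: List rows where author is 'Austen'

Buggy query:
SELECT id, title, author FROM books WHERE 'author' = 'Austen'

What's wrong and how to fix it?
Bug: 'author' in single quotes is a string literal, not the column; the comparison is literal-vs-literal and never true

Fix: Remove the quotes around the column name (or use double quotes for an identifier)

Corrected query:
SELECT id, title, author FROM books WHERE author = 'Austen'

Result:
id | title               | author
---+---------------------+-------
3  | Persuasion          | Austen
6  | Pride and Prejudice | Austen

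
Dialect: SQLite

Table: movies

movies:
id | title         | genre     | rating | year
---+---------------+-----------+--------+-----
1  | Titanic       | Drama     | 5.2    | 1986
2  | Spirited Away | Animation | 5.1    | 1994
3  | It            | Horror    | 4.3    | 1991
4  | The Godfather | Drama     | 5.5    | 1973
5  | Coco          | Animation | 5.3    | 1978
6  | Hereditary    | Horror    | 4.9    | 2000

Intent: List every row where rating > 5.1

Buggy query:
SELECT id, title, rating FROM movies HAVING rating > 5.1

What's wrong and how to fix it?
Bug: HAVING filters the output of aggregation, but this query has no GROUP BY and no aggregate functions, so SQLite rejects it (HAVING clause on a non-aggregate query); the condition here is per row

Fix: Replace HAVING with WHERE since the condition applies to individual rows

Corrected query:
SELECT id, title, rating FROM movies WHERE rating > 5.1

Result:
id | title         | rating
---+---------------+-------
1  | Titanic       | 5.2   
4  | The Godfather | 5.5   
5  | Coco          | 5.3   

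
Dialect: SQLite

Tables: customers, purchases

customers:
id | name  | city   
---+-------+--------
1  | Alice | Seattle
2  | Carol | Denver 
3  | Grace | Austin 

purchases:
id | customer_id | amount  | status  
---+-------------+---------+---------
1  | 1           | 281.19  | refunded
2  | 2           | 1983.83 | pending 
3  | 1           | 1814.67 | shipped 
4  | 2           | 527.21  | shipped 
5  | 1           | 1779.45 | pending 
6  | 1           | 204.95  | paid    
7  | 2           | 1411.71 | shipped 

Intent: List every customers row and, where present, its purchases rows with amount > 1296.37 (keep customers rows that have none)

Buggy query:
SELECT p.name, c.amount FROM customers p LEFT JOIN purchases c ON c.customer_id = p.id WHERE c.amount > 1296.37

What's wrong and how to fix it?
Bug: Filtering c.amount in WHERE discards the NULL rows produced by LEFT JOIN, turning it into an inner join

Fix: Move the right-table condition into the ON clause so unmatched parents are kept

Corrected query:
SELECT p.name, c.amount FROM customers p LEFT JOIN purchases c ON c.customer_id = p.id AND c.amount > 1296.37

Result:
name  | amount 
------+--------
Alice | 1779.45
Alice | 1814.67
Carol | 1411.71
Carol | 1983.83
Grace | NULL   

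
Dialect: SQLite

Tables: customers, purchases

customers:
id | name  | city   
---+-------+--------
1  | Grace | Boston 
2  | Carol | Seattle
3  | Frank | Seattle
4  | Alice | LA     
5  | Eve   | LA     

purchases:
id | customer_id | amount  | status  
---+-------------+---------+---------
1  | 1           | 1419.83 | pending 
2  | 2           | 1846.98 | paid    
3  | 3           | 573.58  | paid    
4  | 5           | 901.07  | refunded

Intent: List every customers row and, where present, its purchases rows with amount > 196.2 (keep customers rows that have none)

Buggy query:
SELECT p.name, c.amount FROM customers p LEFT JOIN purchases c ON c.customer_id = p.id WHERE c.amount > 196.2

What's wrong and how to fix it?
Bug: A WHERE condition on the right-hand table after LEFT JOIN drops unmatched parents

Fix: Put 'c.amount > 196.2' in the JOIN's ON clause instead of WHERE

Corrected query:
SELECT p.name, c.amount FROM customers p LEFT JOIN purchases c ON c.customer_id = p.id AND c.amount > 196.2

Result:
name  | amount 
------+--------
Grace | 1419.83
Carol | 1846.98
Frank | 573.58 
Alice | NULL   
Eve   | 901.07 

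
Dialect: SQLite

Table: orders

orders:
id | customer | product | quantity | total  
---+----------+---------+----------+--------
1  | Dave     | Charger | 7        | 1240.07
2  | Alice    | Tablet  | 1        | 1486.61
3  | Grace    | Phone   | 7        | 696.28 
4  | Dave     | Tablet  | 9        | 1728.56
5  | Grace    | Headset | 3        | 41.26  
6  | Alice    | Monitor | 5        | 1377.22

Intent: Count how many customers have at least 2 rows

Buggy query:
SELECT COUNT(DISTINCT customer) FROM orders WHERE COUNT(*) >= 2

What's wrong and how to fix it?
Bug: COUNT(*) cannot appear in WHERE; the per-group count doesn't exist yet

Fix: Use a subquery that GROUPs and filters with HAVING, then count its rows

Corrected query:
SELECT COUNT(*) FROM (SELECT customer FROM orders GROUP BY customer HAVING COUNT(*) >= 2)

Result:
COUNT(*)
--------
3       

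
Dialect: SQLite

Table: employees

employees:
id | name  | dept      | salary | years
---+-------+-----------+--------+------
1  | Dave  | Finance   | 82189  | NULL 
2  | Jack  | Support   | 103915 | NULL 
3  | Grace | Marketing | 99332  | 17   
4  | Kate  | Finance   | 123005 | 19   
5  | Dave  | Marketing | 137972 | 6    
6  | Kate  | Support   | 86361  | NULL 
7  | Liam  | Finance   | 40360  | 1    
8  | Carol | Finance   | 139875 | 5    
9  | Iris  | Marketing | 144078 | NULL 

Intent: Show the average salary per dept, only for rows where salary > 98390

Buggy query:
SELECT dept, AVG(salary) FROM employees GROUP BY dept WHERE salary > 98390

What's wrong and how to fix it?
Bug: WHERE cannot follow GROUP BY

Fix: Place WHERE between FROM and GROUP BY

Corrected query:
SELECT dept, AVG(salary) FROM employees WHERE salary > 98390 GROUP BY dept

Result:
dept      | AVG(salary)  
----------+--------------
Finance   | 131440       
Marketing | 127127.333333
Support   | 103915       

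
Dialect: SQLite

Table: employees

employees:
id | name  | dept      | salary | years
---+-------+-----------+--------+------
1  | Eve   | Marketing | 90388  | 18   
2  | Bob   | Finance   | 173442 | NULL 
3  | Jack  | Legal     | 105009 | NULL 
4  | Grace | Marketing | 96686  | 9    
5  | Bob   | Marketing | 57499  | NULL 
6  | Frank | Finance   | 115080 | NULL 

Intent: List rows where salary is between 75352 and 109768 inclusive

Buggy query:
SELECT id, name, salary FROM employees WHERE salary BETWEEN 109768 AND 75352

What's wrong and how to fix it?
Bug: The bounds are reversed; BETWEEN a AND b requires a <= b to match anything

Fix: Write BETWEEN 75352 AND 109768

Corrected query:
SELECT id, name, salary FROM employees WHERE salary BETWEEN 75352 AND 109768

Result:
id | name  | salary
---+-------+-------
1  | Eve   | 90388 
3  | Jack  | 105009
4  | Grace | 96686 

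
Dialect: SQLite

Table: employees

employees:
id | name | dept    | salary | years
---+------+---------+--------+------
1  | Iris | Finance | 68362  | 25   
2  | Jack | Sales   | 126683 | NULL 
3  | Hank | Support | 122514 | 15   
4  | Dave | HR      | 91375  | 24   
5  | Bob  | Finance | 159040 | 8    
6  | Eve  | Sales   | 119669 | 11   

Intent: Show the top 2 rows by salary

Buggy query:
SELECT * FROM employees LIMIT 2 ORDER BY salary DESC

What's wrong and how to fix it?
Bug: LIMIT must come after ORDER BY

Fix: Swap the clauses: ORDER BY first, then LIMIT

Corrected query:
SELECT * FROM employees ORDER BY salary DESC LIMIT 2

Result:
id | name | dept    | salary | years
---+------+---------+--------+------
5  | Bob  | Finance | 159040 | 8    
2  | Jack | Sales   | 126683 | NULL 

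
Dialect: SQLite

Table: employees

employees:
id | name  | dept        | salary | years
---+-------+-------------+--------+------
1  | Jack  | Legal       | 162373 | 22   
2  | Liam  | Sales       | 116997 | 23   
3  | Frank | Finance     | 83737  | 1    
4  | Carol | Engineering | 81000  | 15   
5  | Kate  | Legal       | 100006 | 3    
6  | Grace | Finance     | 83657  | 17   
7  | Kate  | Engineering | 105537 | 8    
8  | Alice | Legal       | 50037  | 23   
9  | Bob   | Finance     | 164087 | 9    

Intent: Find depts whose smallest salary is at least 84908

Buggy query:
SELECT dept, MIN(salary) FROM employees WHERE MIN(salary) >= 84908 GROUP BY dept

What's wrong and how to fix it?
Bug: MIN() in WHERE is a misuse of aggregate

Fix: Replace WHERE with HAVING after the GROUP BY

Corrected query:
SELECT dept, MIN(salary) FROM employees GROUP BY dept HAVING MIN(salary) >= 84908

Result:
dept  | MIN(salary)
------+------------
Sales | 116997     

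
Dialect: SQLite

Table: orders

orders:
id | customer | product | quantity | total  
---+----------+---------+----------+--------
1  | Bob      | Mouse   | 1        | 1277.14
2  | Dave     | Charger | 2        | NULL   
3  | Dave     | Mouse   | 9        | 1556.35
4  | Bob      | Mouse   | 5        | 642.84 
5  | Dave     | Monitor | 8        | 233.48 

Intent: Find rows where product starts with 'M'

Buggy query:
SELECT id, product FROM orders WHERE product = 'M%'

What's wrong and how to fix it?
Bug: '=' compares the literal string including the % character; pattern matching needs LIKE

Fix: Use LIKE for wildcard pattern matching

Corrected query:
SELECT id, product FROM orders WHERE product LIKE 'M%'

Result:
id | product
---+--------
1  | Mouse  
3  | Mouse  
4  | Mouse  
5  | Monitor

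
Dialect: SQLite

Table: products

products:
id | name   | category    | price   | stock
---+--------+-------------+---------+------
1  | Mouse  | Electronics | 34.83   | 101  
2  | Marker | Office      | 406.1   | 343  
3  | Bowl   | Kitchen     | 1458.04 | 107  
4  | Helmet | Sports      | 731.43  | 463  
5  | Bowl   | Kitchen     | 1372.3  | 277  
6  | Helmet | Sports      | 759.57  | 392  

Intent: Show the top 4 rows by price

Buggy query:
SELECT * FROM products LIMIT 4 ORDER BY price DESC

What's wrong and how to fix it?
Bug: ORDER BY cannot follow LIMIT; LIMIT is the final clause

Fix: Swap the clauses: ORDER BY first, then LIMIT

Corrected query:
SELECT * FROM products ORDER BY price DESC LIMIT 4

Result:
id | name   | category | price   | stock
---+--------+----------+---------+------
3  | Bowl   | Kitchen  | 1458.04 | 107  
5  | Bowl   | Kitchen  | 1372.3  | 277  
6  | Helmet | Sports   | 759.57  | 392  
4  | Helmet | Sports   | 731.43  | 463  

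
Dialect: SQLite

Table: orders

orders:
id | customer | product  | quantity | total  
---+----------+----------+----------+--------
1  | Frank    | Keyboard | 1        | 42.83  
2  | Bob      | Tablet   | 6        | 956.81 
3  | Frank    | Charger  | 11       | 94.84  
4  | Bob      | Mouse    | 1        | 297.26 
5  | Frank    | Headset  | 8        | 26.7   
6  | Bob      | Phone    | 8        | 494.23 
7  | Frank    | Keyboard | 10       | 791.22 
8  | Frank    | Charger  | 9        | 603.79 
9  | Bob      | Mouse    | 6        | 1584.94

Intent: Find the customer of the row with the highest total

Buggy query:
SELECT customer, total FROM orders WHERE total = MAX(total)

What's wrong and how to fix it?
Bug: MAX(total) is an aggregate and cannot be used directly in WHERE

Fix: Use a subquery: WHERE total = (SELECT MAX(total) FROM orders)

Corrected query:
SELECT customer, total FROM orders WHERE total = (SELECT MAX(total) FROM orders)

Result:
customer | total  
---------+--------
Bob      | 1584.94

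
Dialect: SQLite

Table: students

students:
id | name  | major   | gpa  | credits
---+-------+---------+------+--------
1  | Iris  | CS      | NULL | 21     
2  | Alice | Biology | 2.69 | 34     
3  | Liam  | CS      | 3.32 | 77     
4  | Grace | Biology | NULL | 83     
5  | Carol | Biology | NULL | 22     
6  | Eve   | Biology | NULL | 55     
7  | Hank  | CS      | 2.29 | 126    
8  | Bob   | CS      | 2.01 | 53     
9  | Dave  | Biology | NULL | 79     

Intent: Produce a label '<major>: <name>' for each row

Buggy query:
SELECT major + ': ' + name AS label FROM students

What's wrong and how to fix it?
Bug: SQLite uses || for string concatenation; + coerces text to numbers (yielding 0)

Fix: Use the || operator for string concatenation

Corrected query:
SELECT major || ': ' || name AS label FROM students

Result:
label         
--------------
CS: Iris      
Biology: Alice
CS: Liam      
Biology: Grace
Biology: Carol
Biology: Eve  
CS: Hank      
CS: Bob       
Biology: Dave 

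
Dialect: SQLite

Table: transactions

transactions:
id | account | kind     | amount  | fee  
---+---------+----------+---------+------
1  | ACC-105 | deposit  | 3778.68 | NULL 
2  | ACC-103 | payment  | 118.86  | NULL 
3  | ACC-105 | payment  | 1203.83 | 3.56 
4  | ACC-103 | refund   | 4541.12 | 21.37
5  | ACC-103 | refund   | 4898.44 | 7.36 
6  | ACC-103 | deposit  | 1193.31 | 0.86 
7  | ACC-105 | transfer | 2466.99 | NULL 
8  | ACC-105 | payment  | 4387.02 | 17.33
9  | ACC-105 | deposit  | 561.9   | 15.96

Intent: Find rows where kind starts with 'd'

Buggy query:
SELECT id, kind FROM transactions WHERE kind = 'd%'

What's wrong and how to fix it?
Bug: Wildcards only work with LIKE; '=' treats '%' as a literal character

Fix: Use LIKE for wildcard pattern matching

Corrected query:
SELECT id, kind FROM transactions WHERE kind LIKE 'd%'

Result:
id | kind   
---+--------
1  | deposit
6  | deposit
9  | deposit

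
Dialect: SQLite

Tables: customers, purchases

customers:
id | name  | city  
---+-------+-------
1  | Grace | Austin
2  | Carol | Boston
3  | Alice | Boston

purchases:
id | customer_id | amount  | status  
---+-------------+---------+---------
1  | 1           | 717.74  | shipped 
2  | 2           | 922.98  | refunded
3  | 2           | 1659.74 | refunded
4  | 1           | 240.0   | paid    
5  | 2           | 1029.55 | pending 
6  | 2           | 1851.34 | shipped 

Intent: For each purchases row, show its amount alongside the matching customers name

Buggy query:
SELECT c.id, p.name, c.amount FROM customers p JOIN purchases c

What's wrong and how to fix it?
Bug: JOIN with no ON clause produces a cartesian product; every purchases row pairs with every customers row

Fix: Specify the join condition linking the foreign key to the parent id

Corrected query:
SELECT c.id, p.name, c.amount FROM customers p JOIN purchases c ON c.customer_id = p.id

Result:
id | name  | amount 
---+-------+--------
1  | Grace | 717.74 
2  | Carol | 922.98 
3  | Carol | 1659.74
4  | Grace | 240    
5  | Carol | 1029.55
6  | Carol | 1851.34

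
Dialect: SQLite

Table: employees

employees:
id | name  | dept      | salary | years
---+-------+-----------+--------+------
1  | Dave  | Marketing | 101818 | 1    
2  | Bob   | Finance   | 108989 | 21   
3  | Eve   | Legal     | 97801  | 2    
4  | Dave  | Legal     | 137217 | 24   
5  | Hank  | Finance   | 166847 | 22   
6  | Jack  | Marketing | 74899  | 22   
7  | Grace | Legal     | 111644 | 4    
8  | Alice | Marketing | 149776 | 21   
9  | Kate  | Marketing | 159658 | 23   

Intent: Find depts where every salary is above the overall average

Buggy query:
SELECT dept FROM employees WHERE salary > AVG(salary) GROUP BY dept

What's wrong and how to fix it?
Bug: WHERE evaluates per row before aggregation, so AVG() is unavailable

Fix: Use a subquery for AVG and a HAVING MIN(...) filter so the condition holds for every row in the group

Corrected query:
SELECT dept FROM employees GROUP BY dept HAVING MIN(salary) > (SELECT AVG(salary) FROM employees)

Result:
(no rows)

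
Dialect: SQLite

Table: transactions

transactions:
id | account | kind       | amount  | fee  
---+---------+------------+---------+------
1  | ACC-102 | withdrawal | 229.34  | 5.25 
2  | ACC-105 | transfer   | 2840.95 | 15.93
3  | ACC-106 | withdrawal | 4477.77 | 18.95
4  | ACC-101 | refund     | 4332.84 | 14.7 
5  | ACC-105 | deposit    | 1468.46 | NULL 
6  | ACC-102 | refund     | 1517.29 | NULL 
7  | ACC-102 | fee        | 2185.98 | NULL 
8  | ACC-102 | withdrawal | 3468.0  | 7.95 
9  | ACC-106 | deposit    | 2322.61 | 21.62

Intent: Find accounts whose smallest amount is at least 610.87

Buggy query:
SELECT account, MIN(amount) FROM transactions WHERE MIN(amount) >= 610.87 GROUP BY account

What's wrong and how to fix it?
Bug: MIN() in WHERE is a misuse of aggregate

Fix: Replace WHERE with HAVING after the GROUP BY

Corrected query:
SELECT account, MIN(amount) FROM transactions GROUP BY account HAVING MIN(amount) >= 610.87

Result:
account | MIN(amount)
--------+------------
ACC-101 | 4332.84    
ACC-105 | 1468.46    
ACC-106 | 2322.61    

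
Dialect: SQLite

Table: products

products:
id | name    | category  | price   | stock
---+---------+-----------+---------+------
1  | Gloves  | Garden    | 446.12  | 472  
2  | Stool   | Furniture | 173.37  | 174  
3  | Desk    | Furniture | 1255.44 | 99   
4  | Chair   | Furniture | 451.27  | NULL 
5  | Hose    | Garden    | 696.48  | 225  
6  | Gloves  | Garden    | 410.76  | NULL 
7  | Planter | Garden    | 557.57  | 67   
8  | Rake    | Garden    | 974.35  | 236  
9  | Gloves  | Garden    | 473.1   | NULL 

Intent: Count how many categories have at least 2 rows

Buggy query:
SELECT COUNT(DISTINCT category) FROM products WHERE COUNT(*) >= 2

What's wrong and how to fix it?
Bug: COUNT(*) cannot appear in WHERE; the per-group count doesn't exist yet

Fix: Group first with HAVING COUNT(*) >= 2, then COUNT the resulting groups

Corrected query:
SELECT COUNT(*) FROM (SELECT category FROM products GROUP BY category HAVING COUNT(*) >= 2)

Result:
COUNT(*)
--------
2       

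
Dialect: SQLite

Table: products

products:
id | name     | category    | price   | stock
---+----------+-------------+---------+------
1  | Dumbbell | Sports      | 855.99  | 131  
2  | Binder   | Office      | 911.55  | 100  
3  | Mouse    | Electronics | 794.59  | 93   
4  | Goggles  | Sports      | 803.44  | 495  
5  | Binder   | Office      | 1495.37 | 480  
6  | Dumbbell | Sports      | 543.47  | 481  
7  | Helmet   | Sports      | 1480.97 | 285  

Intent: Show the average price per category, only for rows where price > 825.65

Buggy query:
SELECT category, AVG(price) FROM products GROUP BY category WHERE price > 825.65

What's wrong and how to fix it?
Bug: WHERE cannot follow GROUP BY

Fix: Move the WHERE clause before GROUP BY

Corrected query:
SELECT category, AVG(price) FROM products WHERE price > 825.65 GROUP BY category

Result:
category | AVG(price)
---------+-----------
Office   | 1203.46   
Sports   | 1168.48   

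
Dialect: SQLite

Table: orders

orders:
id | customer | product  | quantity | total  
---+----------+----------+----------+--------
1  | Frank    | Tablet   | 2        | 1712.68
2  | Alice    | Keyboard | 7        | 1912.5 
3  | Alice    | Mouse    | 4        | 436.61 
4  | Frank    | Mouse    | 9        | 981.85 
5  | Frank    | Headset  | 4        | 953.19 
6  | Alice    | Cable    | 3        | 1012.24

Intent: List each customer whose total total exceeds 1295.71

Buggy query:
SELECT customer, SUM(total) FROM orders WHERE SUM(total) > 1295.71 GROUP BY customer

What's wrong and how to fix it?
Bug: SUM(total) is an aggregate, but WHERE filters rows before aggregation

Fix: Move the aggregate condition to a HAVING clause

Corrected query:
SELECT customer, SUM(total) FROM orders GROUP BY customer HAVING SUM(total) > 1295.71

Result:
customer | SUM(total)
---------+-----------
Alice    | 3361.35   
Frank    | 3647.72   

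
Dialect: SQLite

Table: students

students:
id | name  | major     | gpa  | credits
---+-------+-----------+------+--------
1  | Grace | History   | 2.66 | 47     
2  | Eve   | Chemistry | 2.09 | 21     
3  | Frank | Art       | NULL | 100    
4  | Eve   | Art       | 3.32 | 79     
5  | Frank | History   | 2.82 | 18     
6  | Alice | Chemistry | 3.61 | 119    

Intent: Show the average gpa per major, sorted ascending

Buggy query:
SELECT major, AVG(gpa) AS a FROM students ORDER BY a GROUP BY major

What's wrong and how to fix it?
Bug: ORDER BY appears before GROUP BY; SQL clause order requires GROUP BY first

Fix: Reorder: SELECT … FROM … GROUP BY … ORDER BY …

Corrected query:
SELECT major, AVG(gpa) AS a FROM students GROUP BY major ORDER BY a

Result:
major     | a   
----------+-----
History   | 2.74
Chemistry | 2.85
Art       | 3.32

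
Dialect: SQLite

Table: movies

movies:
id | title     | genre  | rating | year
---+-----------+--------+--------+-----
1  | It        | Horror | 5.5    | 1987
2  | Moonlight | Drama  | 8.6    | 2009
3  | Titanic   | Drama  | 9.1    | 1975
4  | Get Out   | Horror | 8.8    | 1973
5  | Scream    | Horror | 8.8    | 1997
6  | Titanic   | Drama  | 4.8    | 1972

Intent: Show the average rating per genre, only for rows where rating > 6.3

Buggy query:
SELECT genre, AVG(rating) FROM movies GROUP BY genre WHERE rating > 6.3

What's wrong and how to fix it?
Bug: Row-level WHERE must come before GROUP BY in the clause order

Fix: Move the WHERE clause before GROUP BY

Corrected query:
SELECT genre, AVG(rating) FROM movies WHERE rating > 6.3 GROUP BY genre

Result:
genre  | AVG(rating)
-------+------------
Drama  | 8.85       
Horror | 8.8        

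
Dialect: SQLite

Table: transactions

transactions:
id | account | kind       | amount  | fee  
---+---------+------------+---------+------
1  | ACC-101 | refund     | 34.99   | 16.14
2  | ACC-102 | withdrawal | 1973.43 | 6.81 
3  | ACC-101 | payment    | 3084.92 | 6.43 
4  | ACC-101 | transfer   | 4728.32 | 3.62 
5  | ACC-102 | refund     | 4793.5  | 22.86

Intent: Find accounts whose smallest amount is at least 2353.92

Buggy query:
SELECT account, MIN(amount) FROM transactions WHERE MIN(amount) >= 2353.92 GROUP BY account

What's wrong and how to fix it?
Bug: MIN() in WHERE is a misuse of aggregate

Fix: Use HAVING for the per-group MIN condition

Corrected query:
SELECT account, MIN(amount) FROM transactions GROUP BY account HAVING MIN(amount) >= 2353.92

Result:
(no rows)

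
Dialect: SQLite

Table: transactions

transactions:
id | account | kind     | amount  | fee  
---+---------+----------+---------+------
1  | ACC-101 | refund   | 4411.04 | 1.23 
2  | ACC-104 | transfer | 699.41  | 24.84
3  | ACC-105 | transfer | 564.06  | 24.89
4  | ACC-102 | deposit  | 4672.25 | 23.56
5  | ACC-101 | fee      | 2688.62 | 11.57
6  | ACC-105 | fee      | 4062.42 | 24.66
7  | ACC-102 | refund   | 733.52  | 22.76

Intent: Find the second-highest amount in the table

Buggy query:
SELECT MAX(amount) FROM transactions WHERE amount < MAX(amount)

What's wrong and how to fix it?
Bug: The inner MAX is an aggregate inside WHERE, which is not allowed

Fix: Put the inner MAX in a scalar subquery

Corrected query:
SELECT MAX(amount) FROM transactions WHERE amount < (SELECT MAX(amount) FROM transactions)

Result:
MAX(amount)
-----------
4411.04    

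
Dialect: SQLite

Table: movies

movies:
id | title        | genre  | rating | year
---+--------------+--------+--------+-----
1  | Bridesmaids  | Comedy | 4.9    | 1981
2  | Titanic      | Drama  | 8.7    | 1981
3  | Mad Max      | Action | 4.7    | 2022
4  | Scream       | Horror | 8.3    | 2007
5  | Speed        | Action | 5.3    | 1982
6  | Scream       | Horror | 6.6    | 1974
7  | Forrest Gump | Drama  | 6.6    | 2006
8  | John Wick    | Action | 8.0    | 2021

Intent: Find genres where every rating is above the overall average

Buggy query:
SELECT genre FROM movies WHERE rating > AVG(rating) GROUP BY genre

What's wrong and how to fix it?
Bug: AVG() is an aggregate; it can't sit directly in WHERE

Fix: Compute the overall average in a scalar subquery and compare each group's MIN against it in HAVING

Corrected query:
SELECT genre FROM movies GROUP BY genre HAVING MIN(rating) > (SELECT AVG(rating) FROM movies)

Result:
(no rows)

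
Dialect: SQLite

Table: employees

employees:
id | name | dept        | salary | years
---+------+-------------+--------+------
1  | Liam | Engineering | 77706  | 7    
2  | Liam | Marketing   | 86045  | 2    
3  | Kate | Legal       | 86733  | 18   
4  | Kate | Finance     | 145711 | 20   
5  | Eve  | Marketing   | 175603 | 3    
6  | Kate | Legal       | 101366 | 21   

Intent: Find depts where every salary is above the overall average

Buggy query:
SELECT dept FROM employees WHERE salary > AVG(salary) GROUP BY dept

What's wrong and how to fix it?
Bug: WHERE evaluates per row before aggregation, so AVG() is unavailable

Fix: Use a subquery for AVG and a HAVING MIN(...) filter so the condition holds for every row in the group

Corrected query:
SELECT dept FROM employees GROUP BY dept HAVING MIN(salary) > (SELECT AVG(salary) FROM employees)

Result:
dept   
-------
Finance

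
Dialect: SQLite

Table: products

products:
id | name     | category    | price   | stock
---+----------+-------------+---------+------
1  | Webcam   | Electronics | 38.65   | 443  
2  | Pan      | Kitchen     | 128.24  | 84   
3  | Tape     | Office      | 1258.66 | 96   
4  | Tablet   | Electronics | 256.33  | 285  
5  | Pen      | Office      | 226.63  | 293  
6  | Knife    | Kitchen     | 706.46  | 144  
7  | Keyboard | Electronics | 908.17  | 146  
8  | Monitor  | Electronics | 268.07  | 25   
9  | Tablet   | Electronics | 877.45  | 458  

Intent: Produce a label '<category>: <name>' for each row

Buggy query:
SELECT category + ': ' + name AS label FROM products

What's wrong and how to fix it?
Bug: SQLite uses || for string concatenation; + coerces text to numbers (yielding 0)

Fix: Use the || operator for string concatenation

Corrected query:
SELECT category || ': ' || name AS label FROM products

Result:
label                
---------------------
Electronics: Webcam  
Kitchen: Pan         
Office: Tape         
Electronics: Tablet  
Office: Pen          
Kitchen: Knife       
Electronics: Keyboard
Electronics: Monitor 
Electronics: Tablet  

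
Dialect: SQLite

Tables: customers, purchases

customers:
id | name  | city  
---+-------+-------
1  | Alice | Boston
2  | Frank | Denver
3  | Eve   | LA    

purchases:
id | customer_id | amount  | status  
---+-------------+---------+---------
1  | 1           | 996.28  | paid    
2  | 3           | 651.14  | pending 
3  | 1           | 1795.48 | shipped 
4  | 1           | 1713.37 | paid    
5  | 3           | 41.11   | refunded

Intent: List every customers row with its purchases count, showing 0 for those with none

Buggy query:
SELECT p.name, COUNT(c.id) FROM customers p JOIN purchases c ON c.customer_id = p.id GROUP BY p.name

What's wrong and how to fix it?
Bug: INNER JOIN drops customers rows that have no matching purchases rows

Fix: Use LEFT JOIN so parents without children still appear (COUNT(c.id) gives 0)

Corrected query:
SELECT p.name, COUNT(c.id) FROM customers p LEFT JOIN purchases c ON c.customer_id = p.id GROUP BY p.name

Result:
name  | COUNT(c.id)
------+------------
Alice | 3          
Eve   | 2          
Frank | 0          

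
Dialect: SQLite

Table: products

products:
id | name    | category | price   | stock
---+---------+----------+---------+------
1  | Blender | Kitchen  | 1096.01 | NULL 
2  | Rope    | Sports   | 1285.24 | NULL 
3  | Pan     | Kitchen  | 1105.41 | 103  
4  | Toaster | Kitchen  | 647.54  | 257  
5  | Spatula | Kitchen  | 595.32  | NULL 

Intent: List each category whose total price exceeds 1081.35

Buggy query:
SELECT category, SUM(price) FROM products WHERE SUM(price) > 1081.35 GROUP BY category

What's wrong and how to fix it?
Bug: Aggregate functions cannot appear in a WHERE clause

Fix: Move the aggregate condition to a HAVING clause

Corrected query:
SELECT category, SUM(price) FROM products GROUP BY category HAVING SUM(price) > 1081.35

Result:
category | SUM(price)
---------+-----------
Kitchen  | 3444.28   
Sports   | 1285.24   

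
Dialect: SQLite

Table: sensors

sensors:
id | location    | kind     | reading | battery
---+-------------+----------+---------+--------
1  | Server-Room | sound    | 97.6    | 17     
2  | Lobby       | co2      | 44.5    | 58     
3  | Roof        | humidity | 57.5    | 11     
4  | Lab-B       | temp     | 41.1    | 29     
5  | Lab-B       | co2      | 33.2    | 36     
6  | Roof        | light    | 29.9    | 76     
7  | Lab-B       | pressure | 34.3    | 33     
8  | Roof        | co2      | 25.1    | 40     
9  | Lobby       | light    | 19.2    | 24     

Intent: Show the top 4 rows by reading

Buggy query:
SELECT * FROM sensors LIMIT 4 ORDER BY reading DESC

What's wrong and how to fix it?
Bug: LIMIT must come after ORDER BY

Fix: Sort with ORDER BY, then apply LIMIT

Corrected query:
SELECT * FROM sensors ORDER BY reading DESC LIMIT 4

Result:
id | location    | kind     | reading | battery
---+-------------+----------+---------+--------
1  | Server-Room | sound    | 97.6    | 17     
3  | Roof        | humidity | 57.5    | 11     
2  | Lobby       | co2      | 44.5    | 58     
4  | Lab-B       | temp     | 41.1    | 29     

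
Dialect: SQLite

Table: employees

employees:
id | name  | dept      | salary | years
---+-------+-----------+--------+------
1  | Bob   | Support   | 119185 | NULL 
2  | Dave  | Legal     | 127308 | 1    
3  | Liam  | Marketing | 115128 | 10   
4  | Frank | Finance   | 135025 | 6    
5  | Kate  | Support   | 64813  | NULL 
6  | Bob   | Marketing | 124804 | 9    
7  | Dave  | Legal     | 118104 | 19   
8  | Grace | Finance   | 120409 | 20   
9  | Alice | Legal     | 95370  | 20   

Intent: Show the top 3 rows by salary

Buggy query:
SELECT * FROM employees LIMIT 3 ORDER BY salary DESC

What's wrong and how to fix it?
Bug: ORDER BY cannot follow LIMIT; LIMIT is the final clause

Fix: Swap the clauses: ORDER BY first, then LIMIT

Corrected query:
SELECT * FROM employees ORDER BY salary DESC LIMIT 3

Result:
id | name  | dept      | salary | years
---+-------+-----------+--------+------
4  | Frank | Finance   | 135025 | 6    
2  | Dave  | Legal     | 127308 | 1    
6  | Bob   | Marketing | 124804 | 9    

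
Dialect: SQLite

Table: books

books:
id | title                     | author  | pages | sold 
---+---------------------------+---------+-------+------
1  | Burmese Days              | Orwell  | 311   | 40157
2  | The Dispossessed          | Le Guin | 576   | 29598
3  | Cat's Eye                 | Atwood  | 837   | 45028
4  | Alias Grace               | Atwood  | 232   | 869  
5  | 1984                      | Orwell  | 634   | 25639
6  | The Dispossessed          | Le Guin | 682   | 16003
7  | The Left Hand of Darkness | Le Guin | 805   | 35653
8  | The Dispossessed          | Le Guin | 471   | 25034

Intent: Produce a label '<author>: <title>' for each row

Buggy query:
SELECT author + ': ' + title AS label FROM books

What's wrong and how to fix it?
Bug: SQLite uses || for string concatenation; + coerces text to numbers (yielding 0)

Fix: Replace + with || to concatenate text

Corrected query:
SELECT author || ': ' || title AS label FROM books

Result:
label                             
----------------------------------
Orwell: Burmese Days              
Le Guin: The Dispossessed         
Atwood: Cat's Eye                 
Atwood: Alias Grace               
Orwell: 1984                      
Le Guin: The Dispossessed         
Le Guin: The Left Hand of Darkness
Le Guin: The Dispossessed         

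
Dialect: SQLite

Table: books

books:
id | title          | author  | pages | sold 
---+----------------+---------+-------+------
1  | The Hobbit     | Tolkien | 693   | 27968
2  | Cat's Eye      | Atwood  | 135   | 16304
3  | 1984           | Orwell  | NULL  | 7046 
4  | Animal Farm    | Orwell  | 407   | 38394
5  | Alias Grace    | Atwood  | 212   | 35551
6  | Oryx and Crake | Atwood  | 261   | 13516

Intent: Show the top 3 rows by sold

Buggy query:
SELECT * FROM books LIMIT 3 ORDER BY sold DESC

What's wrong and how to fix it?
Bug: ORDER BY cannot follow LIMIT; LIMIT is the final clause

Fix: Swap the clauses: ORDER BY first, then LIMIT

Corrected query:
SELECT * FROM books ORDER BY sold DESC LIMIT 3

Result:
id | title       | author  | pages | sold 
---+-------------+---------+-------+------
4  | Animal Farm | Orwell  | 407   | 38394
5  | Alias Grace | Atwood  | 212   | 35551
1  | The Hobbit  | Tolkien | 693   | 27968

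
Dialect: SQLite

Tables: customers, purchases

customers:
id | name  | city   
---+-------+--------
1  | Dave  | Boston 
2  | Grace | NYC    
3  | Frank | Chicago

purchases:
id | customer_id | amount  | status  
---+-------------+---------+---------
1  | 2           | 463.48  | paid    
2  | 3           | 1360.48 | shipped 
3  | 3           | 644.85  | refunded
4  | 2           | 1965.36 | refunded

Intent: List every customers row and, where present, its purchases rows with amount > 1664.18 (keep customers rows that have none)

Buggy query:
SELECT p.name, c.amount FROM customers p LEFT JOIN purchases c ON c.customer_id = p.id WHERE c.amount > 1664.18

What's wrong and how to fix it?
Bug: A WHERE condition on the right-hand table after LEFT JOIN drops unmatched parents

Fix: Put 'c.amount > 1664.18' in the JOIN's ON clause instead of WHERE

Corrected query:
SELECT p.name, c.amount FROM customers p LEFT JOIN purchases c ON c.customer_id = p.id AND c.amount > 1664.18

Result:
name  | amount 
------+--------
Dave  | NULL   
Grace | 1965.36
Frank | NULL   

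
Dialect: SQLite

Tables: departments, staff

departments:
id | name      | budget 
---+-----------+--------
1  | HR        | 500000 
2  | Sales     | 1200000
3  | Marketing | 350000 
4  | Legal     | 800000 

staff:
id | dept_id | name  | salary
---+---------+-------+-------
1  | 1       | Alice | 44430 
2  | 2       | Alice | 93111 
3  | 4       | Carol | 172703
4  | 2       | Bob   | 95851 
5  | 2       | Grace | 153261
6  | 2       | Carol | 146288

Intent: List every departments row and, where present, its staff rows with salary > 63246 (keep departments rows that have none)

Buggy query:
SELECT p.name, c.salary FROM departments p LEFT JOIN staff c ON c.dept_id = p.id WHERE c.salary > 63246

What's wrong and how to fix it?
Bug: A WHERE condition on the right-hand table after LEFT JOIN drops unmatched parents

Fix: Put 'c.salary > 63246' in the JOIN's ON clause instead of WHERE

Corrected query:
SELECT p.name, c.salary FROM departments p LEFT JOIN staff c ON c.dept_id = p.id AND c.salary > 63246

Result:
name      | salary
----------+-------
HR        | NULL  
Sales     | 93111 
Sales     | 95851 
Sales     | 146288
Sales     | 153261
Marketing | NULL  
Legal     | 172703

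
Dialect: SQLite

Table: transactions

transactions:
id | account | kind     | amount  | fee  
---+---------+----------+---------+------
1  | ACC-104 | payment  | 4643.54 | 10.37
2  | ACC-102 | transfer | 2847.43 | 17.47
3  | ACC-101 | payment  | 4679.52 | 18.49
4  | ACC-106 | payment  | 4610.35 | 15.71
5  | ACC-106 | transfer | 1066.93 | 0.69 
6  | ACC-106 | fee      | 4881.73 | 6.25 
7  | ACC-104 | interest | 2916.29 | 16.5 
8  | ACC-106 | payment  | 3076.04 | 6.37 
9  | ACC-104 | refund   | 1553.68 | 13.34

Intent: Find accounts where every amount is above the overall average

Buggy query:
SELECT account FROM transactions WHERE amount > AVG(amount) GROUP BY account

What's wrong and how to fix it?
Bug: AVG() is an aggregate; it can't sit directly in WHERE

Fix: Use a subquery for AVG and a HAVING MIN(...) filter so the condition holds for every row in the group

Corrected query:
SELECT account FROM transactions GROUP BY account HAVING MIN(amount) > (SELECT AVG(amount) FROM transactions)

Result:
account
-------
ACC-101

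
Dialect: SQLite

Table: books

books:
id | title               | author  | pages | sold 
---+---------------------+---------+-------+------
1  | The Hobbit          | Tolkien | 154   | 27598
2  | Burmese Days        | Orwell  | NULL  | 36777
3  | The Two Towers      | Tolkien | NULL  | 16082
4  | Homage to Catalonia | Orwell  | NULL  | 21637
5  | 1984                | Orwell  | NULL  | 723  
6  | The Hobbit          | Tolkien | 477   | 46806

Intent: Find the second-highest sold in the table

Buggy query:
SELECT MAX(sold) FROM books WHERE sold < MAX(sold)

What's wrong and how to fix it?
Bug: MAX(sold) on the right of the comparison is an aggregate-in-WHERE error

Fix: Compute the overall MAX in a subquery, then take MAX of rows below it

Corrected query:
SELECT MAX(sold) FROM books WHERE sold < (SELECT MAX(sold) FROM books)

Result:
MAX(sold)
---------
36777    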